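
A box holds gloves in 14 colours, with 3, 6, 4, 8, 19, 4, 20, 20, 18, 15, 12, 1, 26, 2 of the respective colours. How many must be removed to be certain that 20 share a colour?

In the worst case you take as many as possible of each colour without reaching 20: 3 + 6 + 4 + 8 + 19 + 4 + 19 + 19 + 18 + 15 + 12 + 1 + 19 + 2 = 149.
The next one must give 20 of some colour, so 149 + 1 = 150.

150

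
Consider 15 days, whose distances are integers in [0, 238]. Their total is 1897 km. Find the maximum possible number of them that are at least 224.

With k values at 224 or above and the rest at least 0, the sum is at least 0 + 224k.
Since the sum is 1897, we need 224k ≤ 1897, i.e. k ≤ 8.
k = 8 is achieved by 8 values at 224 and 7 at 0, total 1792; add 105 to one value (staying below 224) to reach 1897.

8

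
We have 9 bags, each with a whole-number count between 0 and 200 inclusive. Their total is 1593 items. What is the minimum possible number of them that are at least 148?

Each value short of 148 is at most 147, costing at least 200 − 147 = 53 against the maximum total of 1800.
We can afford to lose at most 1800 − 1593 = 207, so at most ⌊207/53⌋ = 3 fall short, and at least 6 are ≥ 148.
Exactly 6 works: 6 values at 200 and 3 at 147 total 1641; lower one of the high values by 48 (still ≥ 148) to hit 1593.

6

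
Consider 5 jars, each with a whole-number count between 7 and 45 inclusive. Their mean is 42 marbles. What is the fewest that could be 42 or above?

2

The total is 5 × 42 = 210.
Suppose at most 5 − j of them reach 42; then j values are ≤ 41 and the rest ≤ 45.
The total is then ≤ 41·j + 45·(5 − j) = 225 − 4j. For this to be ≥ 210 we need j ≤ 3, so at least 5 − 3 = 2 must reach 42.
Exactly 2 works: 2 values at 45 and 3 at 41 total 213; lower one of the high values by 3 (still ≥ 42) to hit 210.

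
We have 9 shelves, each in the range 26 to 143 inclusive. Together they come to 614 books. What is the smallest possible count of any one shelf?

26

To make one shelf as small as possible, make the other 8 as large as possible.
The other 8 can take up 8 × 143 = 1144 ≥ 614 − 26, so one shelf can sit at its floor of 26.
Achievable: one at 26 and the other 8 totalling 588, which fits since 8 × 26 ≤ 588 ≤ 8 × 143.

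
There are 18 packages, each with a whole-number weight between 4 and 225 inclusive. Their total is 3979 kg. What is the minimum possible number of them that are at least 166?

If only k of them are at least 166, the other 18 − k are at most 165, so the total is at most k·225 + (18 − k)·165.
This must reach 3979, so k·225 + (18 − k)·165 ≥ 3979, giving k ≥ 17.
Exactly 17 works: 17 values at 225 and 1 at 165 total 3990; lower one of the high values by 11 (still ≥ 166) to hit 3979.

17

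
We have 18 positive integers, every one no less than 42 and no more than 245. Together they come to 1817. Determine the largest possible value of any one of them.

245

To make one integer as large as possible, make the other 17 as small as possible.
The other 17 contribute at least 17 × 42 = 714, leaving at most 1817 − 714 = 1103.
But each integer is capped at 245, so the maximum is 245.
Achievable: one at 245 and the other 17 totalling 1572, which fits since 17 × 42 ≤ 1572 ≤ 17 × 245.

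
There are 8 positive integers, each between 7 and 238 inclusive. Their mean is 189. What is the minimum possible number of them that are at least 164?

The total is 8 × 189 = 1512.
If only k of them are at least 164, the other 8 − k are at most 163, so the total is at most k·238 + (8 − k)·163.
This must reach 1512, so k·238 + (8 − k)·163 ≥ 1512, giving k ≥ 3.
Exactly 3 works: 3 values at 238 and 5 at 163 total 1529; lower one of the high values by 17 (still ≥ 164) to hit 1512.

3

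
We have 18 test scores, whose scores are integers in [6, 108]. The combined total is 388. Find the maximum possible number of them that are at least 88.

3

If k of the values are ≥ 88, the total is ≥ 88k + 6(18 − k).
Setting 88k + 6(18 − k) ≤ 388 gives 82k ≤ 280, so k ≤ 3.
k = 3 is achieved by 3 values at 88 and 15 at 6, total 354; add 34 to one value (staying below 88) to reach 388.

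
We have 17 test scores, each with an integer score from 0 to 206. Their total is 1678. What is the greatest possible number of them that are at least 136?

If k of the values are ≥ 136, the total is ≥ 136k + 0(17 − k).
Setting 136k + 0(17 − k) ≤ 1678 gives 136k ≤ 1678, so k ≤ 12.
k = 12 is achieved by 12 values at 136 and 5 at 0, total 1632; add 46 to one value (staying below 136) to reach 1678.

12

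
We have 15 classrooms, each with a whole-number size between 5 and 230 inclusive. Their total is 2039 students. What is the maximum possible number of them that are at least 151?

13

If k of the values are ≥ 151, the total is ≥ 151k + 5(15 − k).
Setting 151k + 5(15 − k) ≤ 2039 gives 146k ≤ 1964, so k ≤ 13.
k = 13 is achieved by 13 values at 151 and 2 at 5, total 1973; add 66 to one value (staying below 151) to reach 2039.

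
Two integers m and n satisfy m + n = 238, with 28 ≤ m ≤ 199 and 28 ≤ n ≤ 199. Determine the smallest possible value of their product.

mn = m(238 − m) is concave in m, so over [39, 199] it is minimized at an endpoint.
At the endpoint m = 39, n = 238 − 39 = 199, so mn = 39 × 199 = 7761.

7761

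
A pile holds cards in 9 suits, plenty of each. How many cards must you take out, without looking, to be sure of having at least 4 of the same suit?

28

In the worst case you draw 3 of each of the 9 suits: 9 × 3 = 27.
One more forces 4 of some suit, so 27 + 1 = 28.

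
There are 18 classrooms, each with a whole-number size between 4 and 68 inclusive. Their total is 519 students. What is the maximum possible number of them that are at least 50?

With k values at 50 or above and the rest at least 4, the sum is at least 72 + 46k.
Since the sum is 519, we need 46k ≤ 447, i.e. k ≤ 9.
k = 9 is achieved by 9 values at 50 and 9 at 4, total 486; add 33 to one value (staying below 50) to reach 519.

9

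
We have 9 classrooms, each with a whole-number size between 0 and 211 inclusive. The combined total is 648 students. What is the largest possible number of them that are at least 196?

Suppose k of them are at least 196. Those contribute at least 196 each and the other 9 − k at least 0 each.
So the total is at least 196k + 0(9 − k) = 0 + 196k. This must be ≤ 648, giving k ≤ 3.
k = 3 is achieved by 3 values at 196 and 6 at 0, total 588; add 60 to one value (staying below 196) to reach 648.

3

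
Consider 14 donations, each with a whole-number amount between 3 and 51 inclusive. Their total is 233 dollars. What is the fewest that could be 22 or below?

5

Let j be the number exceeding 22. Then the total is ≥ 23·j + 3·(14 − j) = 42 + 20j.
So 20j ≤ 191 and j ≤ 9; hence at least 14 − 9 = 5 are ≤ 22.
Exactly 5 works: 5 values at 3 and 9 at 23 total 222; raise one of the low values by 11 (still ≤ 22) to hit 233.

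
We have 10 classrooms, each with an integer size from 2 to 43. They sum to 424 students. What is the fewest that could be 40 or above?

Suppose at most 10 − j of them reach 40; then j values are ≤ 39 and the rest ≤ 43.
The total is then ≤ 39·j + 43·(10 − j) = 430 − 4j. For this to be ≥ 424 we need j ≤ 1, so at least 10 − 1 = 9 must reach 40.
Exactly 9 works: 9 values at 43 and 1 at 39 total 426; lower one of the high values by 2 (still ≥ 40) to hit 424.

9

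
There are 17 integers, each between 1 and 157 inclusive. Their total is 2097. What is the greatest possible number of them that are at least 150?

If k of the values are ≥ 150, the total is ≥ 150k + 1(17 − k).
Setting 150k + 1(17 − k) ≤ 2097 gives 149k ≤ 2080, so k ≤ 13.
k = 13 is achieved by 13 values at 150 and 4 at 1, total 1954; add 143 to one value (staying below 150) to reach 2097.

13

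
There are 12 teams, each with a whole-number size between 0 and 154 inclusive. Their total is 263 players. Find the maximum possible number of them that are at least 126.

With k values at 126 or above and the rest at least 0, the sum is at least 0 + 126k.
Since the sum is 263, we need 126k ≤ 263, i.e. k ≤ 2.
k = 2 is achieved by 2 values at 126 and 10 at 0, total 252; add 11 to one value (staying below 126) to reach 263.

2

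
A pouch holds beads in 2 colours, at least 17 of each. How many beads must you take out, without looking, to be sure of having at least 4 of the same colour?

7

You could draw 3 of every colour without reaching 4 of any — 6 in all.
One more forces 4 of some colour, so 6 + 1 = 7.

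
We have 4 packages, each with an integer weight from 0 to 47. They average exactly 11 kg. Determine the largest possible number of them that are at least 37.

The total is 4 × 11 = 44.
If k of the values are ≥ 37, the total is ≥ 37k + 0(4 − k).
Setting 37k + 0(4 − k) ≤ 44 gives 37k ≤ 44, so k ≤ 1.
k = 1 is achieved by 1 value at 37 and 3 at 0, total 37; add 7 to one value (staying below 37) to reach 44.

1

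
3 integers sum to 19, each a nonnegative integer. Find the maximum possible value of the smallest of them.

6

The 3 values sum to 19, so their minimum is at most ⌊19/3⌋ = 6.
Taking 2 copies of 6 and 1 copy of 7 gives exactly 19, so 6 is attained.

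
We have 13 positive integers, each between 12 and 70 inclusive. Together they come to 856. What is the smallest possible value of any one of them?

16

To make one integer as small as possible, make the other 12 as large as possible.
The other 12 contribute at most 12 × 70 = 840, leaving at least 856 − 840 = 16.
Since 16 ≥ 12, this is achievable: one at 16 and 12 at 70.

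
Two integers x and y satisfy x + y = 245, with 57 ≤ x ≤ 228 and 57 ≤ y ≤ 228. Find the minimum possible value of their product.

10716

xy = x(245 − x) is concave in x, so over [57, 188] it is minimized at an endpoint.
The extreme feasible split is x = 57, y = 188, giving xy = 10716.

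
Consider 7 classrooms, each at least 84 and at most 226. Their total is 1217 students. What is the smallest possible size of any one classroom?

84

Minimizing one value means maximizing the remaining 6.
The other 6 can take up 6 × 226 = 1356 ≥ 1217 − 84, so one classroom can sit at its floor of 84.
Achievable: one at 84 and the other 6 totalling 1133, which fits since 6 × 84 ≤ 1133 ≤ 6 × 226.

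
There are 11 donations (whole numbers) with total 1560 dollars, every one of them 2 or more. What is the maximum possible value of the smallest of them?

The average is 1560/11 < 142, so some value is ≤ 141.
Taking 2 copies of 141 and 9 copies of 142 gives exactly 1560, so 141 is attained.

141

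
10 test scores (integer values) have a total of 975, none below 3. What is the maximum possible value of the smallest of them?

If every one of the 10 were at least 98, the total would be at least 10 × 98 = 980 > 975.
Achievable: 5 of them at 97 and 5 at 98 total 975.

97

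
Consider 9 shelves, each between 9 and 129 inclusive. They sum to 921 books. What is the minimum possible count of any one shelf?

9

To make one shelf as small as possible, make the other 8 as large as possible.
The other 8 can take up 8 × 129 = 1032 ≥ 921 − 9, so one shelf can sit at its floor of 9.
Achievable: one at 9 and the other 8 totalling 912, which fits since 8 × 9 ≤ 912 ≤ 8 × 129.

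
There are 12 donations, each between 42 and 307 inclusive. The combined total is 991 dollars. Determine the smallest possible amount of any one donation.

42

Minimizing one value means maximizing the remaining 11.
The other 11 can take up 11 × 307 = 3377 ≥ 991 − 42, so one donation can sit at its floor of 42.
Achievable: one at 42 and the other 11 totalling 949, which fits since 11 × 42 ≤ 949 ≤ 11 × 307.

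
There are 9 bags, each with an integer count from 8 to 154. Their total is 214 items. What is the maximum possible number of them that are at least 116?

1

If k of the values are ≥ 116, the total is ≥ 116k + 8(9 − k).
Setting 116k + 8(9 − k) ≤ 214 gives 108k ≤ 142, so k ≤ 1.
k = 1 is achieved by 1 value at 116 and 8 at 8, total 180; add 34 to one value (staying below 116) to reach 214.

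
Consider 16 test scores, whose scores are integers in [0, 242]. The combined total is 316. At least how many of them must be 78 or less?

Each value above 78 is at least 79, contributing at least 79 − 0 = 79 above the floor 0.
The sum exceeds the floor total 0 by 316, so at most ⌊316/79⌋ = 4 exceed 78, and at least 12 are ≤ 78.
Exactly 12 works: 12 values at 0 and 4 at 79 total 316.

12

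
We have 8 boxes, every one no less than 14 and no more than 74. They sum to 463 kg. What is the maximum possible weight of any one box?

Maximizing one value means minimizing the remaining 7.
The other 7 contribute at least 7 × 14 = 98, leaving at most 463 − 98 = 365.
But each box is capped at 74, so the maximum is 74.
Achievable: one at 74 and the other 7 totalling 389, which fits since 7 × 14 ≤ 389 ≤ 7 × 74.

74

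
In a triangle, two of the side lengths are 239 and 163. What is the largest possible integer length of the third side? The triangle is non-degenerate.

401

The third side must be less than 239 + 163 = 402.
The largest integer below 402 is 401.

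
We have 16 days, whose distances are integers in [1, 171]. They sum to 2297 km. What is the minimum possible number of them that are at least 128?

If only k of them are at least 128, the other 16 − k are at most 127, so the total is at most k·171 + (16 − k)·127.
This must reach 2297, so k·171 + (16 − k)·127 ≥ 2297, giving k ≥ 7.
Exactly 7 works: 7 values at 171 and 9 at 127 total 2340; lower one of the high values by 43 (still ≥ 128) to hit 2297.

7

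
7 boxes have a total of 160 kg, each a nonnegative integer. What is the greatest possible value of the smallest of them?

22

If every one of the 7 were at least 23, the total would be at least 7 × 23 = 161 > 160.
Equality holds with 1 value of 22 and 6 values of 23.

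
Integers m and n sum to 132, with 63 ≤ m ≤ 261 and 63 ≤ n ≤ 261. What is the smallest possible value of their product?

4347

For a fixed sum, mn is smallest when m and n are as far apart as possible.
At the endpoint m = 63, n = 132 − 63 = 69, so mn = 63 × 69 = 4347.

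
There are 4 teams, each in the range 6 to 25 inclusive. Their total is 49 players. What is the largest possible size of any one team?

To make one team as large as possible, make the other 3 as small as possible.
The other 3 contribute at least 3 × 6 = 18, leaving at most 49 − 18 = 31.
But each team is capped at 25, so the maximum is 25.
Achievable: one at 25 and the other 3 totalling 24, which fits since 3 × 6 ≤ 24 ≤ 3 × 25.

25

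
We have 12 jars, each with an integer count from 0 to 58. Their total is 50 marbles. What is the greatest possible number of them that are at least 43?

If k of the values are ≥ 43, the total is ≥ 43k + 0(12 − k).
Setting 43k + 0(12 − k) ≤ 50 gives 43k ≤ 50, so k ≤ 1.
k = 1 is achieved by 1 value at 43 and 11 at 0, total 43; add 7 to one value (staying below 43) to reach 50.

1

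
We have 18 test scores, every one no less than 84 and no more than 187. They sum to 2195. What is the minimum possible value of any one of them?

Minimizing one value means maximizing the remaining 17.
The other 17 can take up 17 × 187 = 3179 ≥ 2195 − 84, so one score can sit at its floor of 84.
Achievable: one at 84 and the other 17 totalling 2111, which fits since 17 × 84 ≤ 2111 ≤ 17 × 187.

84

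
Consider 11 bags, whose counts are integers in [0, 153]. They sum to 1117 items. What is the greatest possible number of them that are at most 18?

Each value at 18 or below falls at least 153 − 18 = 135 short of the ceiling 153.
The ceiling total is 11 × 153 = 1683, and we need 1117, so at most ⌊(1683 − 1117)/135⌋ = 4 can be that low.
k = 4 is achieved by 4 values at 18 and 7 at 153, total 1143; lower one of the 153's by 26 (still > 18) to reach 1117.

4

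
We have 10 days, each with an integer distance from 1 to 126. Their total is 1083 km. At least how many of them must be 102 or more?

3

Each value short of 102 is at most 101, costing at least 126 − 101 = 25 against the maximum total of 1260.
We can afford to lose at most 1260 − 1083 = 177, so at most ⌊177/25⌋ = 7 fall short, and at least 3 are ≥ 102.
Exactly 3 works: 3 values at 126 and 7 at 101 total 1085; lower one of the high values by 2 (still ≥ 102) to hit 1083.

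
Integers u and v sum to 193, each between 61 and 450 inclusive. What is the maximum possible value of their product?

uv = u(193 − u) is maximized when u is as near 193/2 as the bounds allow.
Taking u = 96 and v = 97 (both in [61, 450]) gives uv = 9312.

9312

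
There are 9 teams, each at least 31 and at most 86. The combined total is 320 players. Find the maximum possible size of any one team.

To make one team as large as possible, make the other 8 as small as possible.
The other 8 contribute at least 8 × 31 = 248, leaving at most 320 − 248 = 72.
Since 72 ≤ 86, this is achievable: one at 72 and 8 at 31.

72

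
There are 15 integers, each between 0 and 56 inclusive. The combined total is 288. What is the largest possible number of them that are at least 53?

5

If k of the values are ≥ 53, the total is ≥ 53k + 0(15 − k).
Setting 53k + 0(15 − k) ≤ 288 gives 53k ≤ 288, so k ≤ 5.
k = 5 is achieved by 5 values at 53 and 10 at 0, total 265; add 23 to one value (staying below 53) to reach 288.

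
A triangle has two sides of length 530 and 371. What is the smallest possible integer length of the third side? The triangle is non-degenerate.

160

The third side must exceed |530 − 371| = 159.
The smallest integer above 159 is 160.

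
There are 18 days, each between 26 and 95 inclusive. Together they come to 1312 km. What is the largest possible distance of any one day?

Maximizing one value means minimizing the remaining 17.
The other 17 contribute at least 17 × 26 = 442, leaving at most 1312 − 442 = 870.
But each day is capped at 95, so the maximum is 95.
Achievable: one at 95 and the other 17 totalling 1217, which fits since 17 × 26 ≤ 1217 ≤ 17 × 95.

95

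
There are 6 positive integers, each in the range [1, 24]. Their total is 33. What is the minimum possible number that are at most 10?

If only k of them are at most 10, the other 6 − k are at least 11, so the total is at least (6 − k)·11 + k·1.
This is ≤ 33, so (6 − k)·11 + 1k ≤ 33, which gives k ≥ 4.
Exactly 4 works: 4 values at 1 and 2 at 11 total 26; raise one of the low values by 7 (still ≤ 10) to hit 33.

4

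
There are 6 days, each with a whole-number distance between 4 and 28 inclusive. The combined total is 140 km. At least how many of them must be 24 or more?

Suppose at most 6 − j of them reach 24; then j values are ≤ 23 and the rest ≤ 28.
The total is then ≤ 23·j + 28·(6 − j) = 168 − 5j. For this to be ≥ 140 we need j ≤ 5, so at least 6 − 5 = 1 must reach 24.
Exactly 1 works: 1 value at 28 and 5 at 23 total 143; lower one of the high values by 3 (still ≥ 24) to hit 140.

1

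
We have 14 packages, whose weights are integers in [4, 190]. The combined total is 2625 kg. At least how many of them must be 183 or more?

Suppose at most 14 − j of them reach 183; then j values are ≤ 182 and the rest ≤ 190.
The total is then ≤ 182·j + 190·(14 − j) = 2660 − 8j. For this to be ≥ 2625 we need j ≤ 4, so at least 14 − 4 = 10 must reach 183.
Exactly 10 works: 10 values at 190 and 4 at 182 total 2628; lower one of the high values by 3 (still ≥ 183) to hit 2625.

10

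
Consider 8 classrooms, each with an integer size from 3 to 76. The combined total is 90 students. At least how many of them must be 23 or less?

5

Let j be the number exceeding 23. Then the total is ≥ 24·j + 3·(8 − j) = 24 + 21j.
So 21j ≤ 66 and j ≤ 3; hence at least 8 − 3 = 5 are ≤ 23.
Exactly 5 works: 5 values at 3 and 3 at 24 total 87; raise one of the low values by 3 (still ≤ 23) to hit 90.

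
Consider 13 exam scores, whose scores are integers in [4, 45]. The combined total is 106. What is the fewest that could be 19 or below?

10

Each value above 19 is at least 20, contributing at least 20 − 4 = 16 above the floor 4.
The sum exceeds the floor total 52 by 54, so at most ⌊54/16⌋ = 3 exceed 19, and at least 10 are ≤ 19.
Exactly 10 works: 10 values at 4 and 3 at 20 total 100; raise one of the low values by 6 (still ≤ 19) to hit 106.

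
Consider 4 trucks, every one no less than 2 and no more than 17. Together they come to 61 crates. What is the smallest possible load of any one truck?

10

To make one truck as small as possible, make the other 3 as large as possible.
The other 3 contribute at most 3 × 17 = 51, leaving at least 61 − 51 = 10.
Since 10 ≥ 2, this is achievable: one at 10 and 3 at 17.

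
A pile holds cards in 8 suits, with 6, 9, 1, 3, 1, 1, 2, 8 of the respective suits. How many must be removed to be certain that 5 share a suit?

In the worst case you take as many as possible of each suit without reaching 5: 4 + 4 + 1 + 3 + 1 + 1 + 2 + 4 = 20.
The next one must give 5 of some suit, so 20 + 1 = 21.

21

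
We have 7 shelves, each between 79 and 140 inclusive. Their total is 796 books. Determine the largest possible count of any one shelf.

To make one shelf as large as possible, make the other 6 as small as possible.
The other 6 contribute at least 6 × 79 = 474, leaving at most 796 − 474 = 322.
But each shelf is capped at 140, so the maximum is 140.
Achievable: one at 140 and the other 6 totalling 656, which fits since 6 × 79 ≤ 656 ≤ 6 × 140.

140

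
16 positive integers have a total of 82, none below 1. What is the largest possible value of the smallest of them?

5

The average is 82/16 < 6, so some value is ≤ 5.
Achievable: 14 of them at 5 and 2 at 6 total 82.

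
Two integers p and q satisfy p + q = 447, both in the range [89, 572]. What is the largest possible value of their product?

49952

With p + q fixed, pq peaks when the two are closest together.
Taking p = 223 and q = 224 (both in [89, 572]) gives pq = 49952.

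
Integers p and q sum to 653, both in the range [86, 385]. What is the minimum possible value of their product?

For a fixed sum, pq is smallest when p and q are as far apart as possible.
At the endpoint p = 268, q = 653 − 268 = 385, so pq = 268 × 385 = 103180.

103180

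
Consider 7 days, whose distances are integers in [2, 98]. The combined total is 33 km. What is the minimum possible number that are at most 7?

4

If only k of them are at most 7, the other 7 − k are at least 8, so the total is at least (7 − k)·8 + k·2.
This is ≤ 33, so (7 − k)·8 + 2k ≤ 33, which gives k ≥ 4.
Exactly 4 works: 4 values at 2 and 3 at 8 total 32; raise one of the low values by 1 (still ≤ 7) to hit 33.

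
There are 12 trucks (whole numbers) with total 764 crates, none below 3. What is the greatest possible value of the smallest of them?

If every one of the 12 were at least 64, the total would be at least 12 × 64 = 768 > 764.
Equality holds with 4 values of 63 and 8 values of 64.

63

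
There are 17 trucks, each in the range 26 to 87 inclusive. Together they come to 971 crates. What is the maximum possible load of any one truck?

87

To make one truck as large as possible, make the other 16 as small as possible.
The other 16 contribute at least 16 × 26 = 416, leaving at most 971 − 416 = 555.
But each truck is capped at 87, so the maximum is 87.
Achievable: one at 87 and the other 16 totalling 884, which fits since 16 × 26 ≤ 884 ≤ 16 × 87.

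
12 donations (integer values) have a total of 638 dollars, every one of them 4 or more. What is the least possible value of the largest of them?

Some value must be at least ⌈638/12⌉ = 54, since 12 × 53 = 636 < 638.
Taking 10 copies of 53 and 2 copies of 54 gives exactly 638, so 54 is attained.

54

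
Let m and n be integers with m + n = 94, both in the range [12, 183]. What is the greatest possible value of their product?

mn = m(94 − m) is maximized when m is as near 94/2 as the bounds allow.
Taking m = 47 and n = 47 (both in [12, 183]) gives mn = 2209.

2209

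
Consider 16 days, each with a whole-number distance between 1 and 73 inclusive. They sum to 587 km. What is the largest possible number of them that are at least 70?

With k values at 70 or above and the rest at least 1, the sum is at least 16 + 69k.
Since the sum is 587, we need 69k ≤ 571, i.e. k ≤ 8.
k = 8 is achieved by 8 values at 70 and 8 at 1, total 568; add 19 to one value (staying below 70) to reach 587.

8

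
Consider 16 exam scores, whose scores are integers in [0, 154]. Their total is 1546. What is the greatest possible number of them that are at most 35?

Suppose k of them are at most 35. Those contribute at most 35 each and the rest at most 154 each.
So the total is at most 35k + 154(16 − k) = 2464 − 119k. This must still be ≥ 1546, so k ≤ 7.
k = 7 is achieved by 7 values at 35 and 9 at 154, total 1631; lower one of the 154's by 85 (still > 35) to reach 1546.

7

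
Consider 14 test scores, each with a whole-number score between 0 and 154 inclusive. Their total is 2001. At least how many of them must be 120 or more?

10

If only k of them are at least 120, the other 14 − k are at most 119, so the total is at most k·154 + (14 − k)·119.
This must reach 2001, so k·154 + (14 − k)·119 ≥ 2001, giving k ≥ 10.
Exactly 10 works: 10 values at 154 and 4 at 119 total 2016; lower one of the high values by 15 (still ≥ 120) to hit 2001.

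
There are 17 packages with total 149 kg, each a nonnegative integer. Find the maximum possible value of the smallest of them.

8

The 17 values sum to 149, so their minimum is at most ⌊149/17⌋ = 8.
Equality holds with 4 values of 8 and 13 values of 9.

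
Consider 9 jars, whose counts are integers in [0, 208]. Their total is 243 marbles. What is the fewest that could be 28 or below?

Let j be the number exceeding 28. Then the total is ≥ 29·j + 0·(9 − j) = 0 + 29j.
So 29j ≤ 243 and j ≤ 8; hence at least 9 − 8 = 1 are ≤ 28.
Exactly 1 works: 1 value at 0 and 8 at 29 total 232; raise one of the low values by 11 (still ≤ 28) to hit 243.

1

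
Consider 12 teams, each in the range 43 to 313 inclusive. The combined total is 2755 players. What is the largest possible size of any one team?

313

To make one team as large as possible, make the other 11 as small as possible.
The other 11 contribute at least 11 × 43 = 473, leaving at most 2755 − 473 = 2282.
But each team is capped at 313, so the maximum is 313.
Achievable: one at 313 and the other 11 totalling 2442, which fits since 11 × 43 ≤ 2442 ≤ 11 × 313.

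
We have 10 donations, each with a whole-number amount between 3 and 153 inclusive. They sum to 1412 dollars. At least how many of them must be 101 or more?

Suppose at most 10 − j of them reach 101; then j values are ≤ 100 and the rest ≤ 153.
The total is then ≤ 100·j + 153·(10 − j) = 1530 − 53j. For this to be ≥ 1412 we need j ≤ 2, so at least 10 − 2 = 8 must reach 101.
Exactly 8 works: 8 values at 153 and 2 at 100 total 1424; lower one of the high values by 12 (still ≥ 101) to hit 1412.

8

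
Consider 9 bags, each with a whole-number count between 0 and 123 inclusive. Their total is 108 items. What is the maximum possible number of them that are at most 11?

8

Suppose k of them are at most 11. Those contribute at most 11 each and the rest at most 123 each.
So the total is at most 11k + 123(9 − k) = 1107 − 112k. This must still be ≥ 108, so k ≤ 8.
k = 8 is achieved by 8 values at 11 and 1 at 123, total 211; lower one of the 123's by 103 (still > 11) to reach 108.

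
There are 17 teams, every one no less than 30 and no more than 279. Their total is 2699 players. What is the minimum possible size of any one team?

To make one team as small as possible, make the other 16 as large as possible.
The other 16 can take up 16 × 279 = 4464 ≥ 2699 − 30, so one team can sit at its floor of 30.
Achievable: one at 30 and the other 16 totalling 2669, which fits since 16 × 30 ≤ 2669 ≤ 16 × 279.

30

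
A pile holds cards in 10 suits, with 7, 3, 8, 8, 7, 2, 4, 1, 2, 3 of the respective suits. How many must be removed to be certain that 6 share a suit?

In the worst case you take as many as possible of each suit without reaching 6: 5 + 3 + 5 + 5 + 5 + 2 + 4 + 1 + 2 + 3 = 35.
The next one must give 6 of some suit, so 35 + 1 = 36.

36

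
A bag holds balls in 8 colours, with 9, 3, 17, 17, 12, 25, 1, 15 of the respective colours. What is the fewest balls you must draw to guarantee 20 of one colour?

94

In the worst case you take as many as possible of each colour without reaching 20: 9 + 3 + 17 + 17 + 12 + 19 + 1 + 15 = 93.
The next one must give 20 of some colour, so 93 + 1 = 94.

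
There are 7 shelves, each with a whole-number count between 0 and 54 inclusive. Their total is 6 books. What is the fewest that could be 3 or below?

6

If only k of them are at most 3, the other 7 − k are at least 4, so the total is at least (7 − k)·4 + k·0.
This is ≤ 6, so (7 − k)·4 + 0k ≤ 6, which gives k ≥ 6.
Exactly 6 works: 6 values at 0 and 1 at 4 total 4; raise one of the low values by 2 (still ≤ 3) to hit 6.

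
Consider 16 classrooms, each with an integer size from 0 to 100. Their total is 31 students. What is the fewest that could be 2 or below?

Each value above 2 is at least 3, contributing at least 3 − 0 = 3 above the floor 0.
The sum exceeds the floor total 0 by 31, so at most ⌊31/3⌋ = 10 exceed 2, and at least 6 are ≤ 2.
Exactly 6 works: 6 values at 0 and 10 at 3 total 30; raise one of the low values by 1 (still ≤ 2) to hit 31.

6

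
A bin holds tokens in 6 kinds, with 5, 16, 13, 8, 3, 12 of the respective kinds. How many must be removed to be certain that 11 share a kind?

47

In the worst case you take as many as possible of each kind without reaching 11: 5 + 10 + 10 + 8 + 3 + 10 = 46.
The next one must give 11 of some kind, so 46 + 1 = 47.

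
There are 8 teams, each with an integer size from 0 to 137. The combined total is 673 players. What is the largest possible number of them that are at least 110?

6

If k of the values are ≥ 110, the total is ≥ 110k + 0(8 − k).
Setting 110k + 0(8 − k) ≤ 673 gives 110k ≤ 673, so k ≤ 6.
k = 6 is achieved by 6 values at 110 and 2 at 0, total 660; add 13 to one value (staying below 110) to reach 673.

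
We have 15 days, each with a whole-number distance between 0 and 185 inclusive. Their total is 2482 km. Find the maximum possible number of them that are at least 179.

Suppose k of them are at least 179. Those contribute at least 179 each and the other 15 − k at least 0 each.
So the total is at least 179k + 0(15 − k) = 0 + 179k. This must be ≤ 2482, giving k ≤ 13.
k = 13 is achieved by 13 values at 179 and 2 at 0, total 2327; add 155 to one value (staying below 179) to reach 2482.

13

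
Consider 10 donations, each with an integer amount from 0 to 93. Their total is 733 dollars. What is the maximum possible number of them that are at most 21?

Suppose k of them are at most 21. Those contribute at most 21 each and the rest at most 93 each.
So the total is at most 21k + 93(10 − k) = 930 − 72k. This must still be ≥ 733, so k ≤ 2.
k = 2 is achieved by 2 values at 21 and 8 at 93, total 786; lower one of the 93's by 53 (still > 21) to reach 733.

2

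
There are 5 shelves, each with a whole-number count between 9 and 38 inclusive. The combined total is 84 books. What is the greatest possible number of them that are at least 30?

1

If k of the values are ≥ 30, the total is ≥ 30k + 9(5 − k).
Setting 30k + 9(5 − k) ≤ 84 gives 21k ≤ 39, so k ≤ 1.
k = 1 is achieved by 1 value at 30 and 4 at 9, total 66; add 18 to one value (staying below 30) to reach 84.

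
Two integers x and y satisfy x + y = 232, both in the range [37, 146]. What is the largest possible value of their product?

xy = x(232 − x) is maximized when x is as near 232/2 as the bounds allow.
Taking x = 116 and y = 116 (both in [37, 146]) gives xy = 13456.

13456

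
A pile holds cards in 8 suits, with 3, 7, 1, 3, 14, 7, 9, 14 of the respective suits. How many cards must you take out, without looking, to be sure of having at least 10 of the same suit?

In the worst case you take as many as possible of each suit without reaching 10: 3 + 7 + 1 + 3 + 9 + 7 + 9 + 9 = 48.
The next one must give 10 of some suit, so 48 + 1 = 49.

49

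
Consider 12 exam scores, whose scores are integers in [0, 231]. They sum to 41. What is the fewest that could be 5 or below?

Let j be the number exceeding 5. Then the total is ≥ 6·j + 0·(12 − j) = 0 + 6j.
So 6j ≤ 41 and j ≤ 6; hence at least 12 − 6 = 6 are ≤ 5.
Exactly 6 works: 6 values at 0 and 6 at 6 total 36; raise one of the low values by 5 (still ≤ 5) to hit 41.

6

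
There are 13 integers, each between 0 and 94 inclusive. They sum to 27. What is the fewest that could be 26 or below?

12

If only k of them are at most 26, the other 13 − k are at least 27, so the total is at least (13 − k)·27 + k·0.
This is ≤ 27, so (13 − k)·27 + 0k ≤ 27, which gives k ≥ 12.
Exactly 12 works: 12 values at 0 and 1 at 27 total 27.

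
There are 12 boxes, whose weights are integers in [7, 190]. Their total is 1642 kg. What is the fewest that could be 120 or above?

Suppose at most 12 − j of them reach 120; then j values are ≤ 119 and the rest ≤ 190.
The total is then ≤ 119·j + 190·(12 − j) = 2280 − 71j. For this to be ≥ 1642 we need j ≤ 8, so at least 12 − 8 = 4 must reach 120.
Exactly 4 works: 4 values at 190 and 8 at 119 total 1712; lower one of the high values by 70 (still ≥ 120) to hit 1642.

4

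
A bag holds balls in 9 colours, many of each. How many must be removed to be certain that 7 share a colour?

You could draw 6 of every colour without reaching 7 of any — 54 in all.
One more forces 7 of some colour, so 54 + 1 = 55.

55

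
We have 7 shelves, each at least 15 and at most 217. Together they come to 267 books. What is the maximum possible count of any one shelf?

Maximizing one value means minimizing the remaining 6.
The other 6 contribute at least 6 × 15 = 90, leaving at most 267 − 90 = 177.
Since 177 ≤ 217, this is achievable: one at 177 and 6 at 15.

177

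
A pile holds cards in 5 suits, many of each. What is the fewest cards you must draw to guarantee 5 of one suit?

21

You could draw 4 of every suit without reaching 5 of any — 20 in all.
One more forces 5 of some suit, so 20 + 1 = 21.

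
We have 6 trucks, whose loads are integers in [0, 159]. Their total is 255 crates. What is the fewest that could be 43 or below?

1

Let j be the number exceeding 43. Then the total is ≥ 44·j + 0·(6 − j) = 0 + 44j.
So 44j ≤ 255 and j ≤ 5; hence at least 6 − 5 = 1 are ≤ 43.
Exactly 1 works: 1 value at 0 and 5 at 44 total 220; raise one of the low values by 35 (still ≤ 43) to hit 255.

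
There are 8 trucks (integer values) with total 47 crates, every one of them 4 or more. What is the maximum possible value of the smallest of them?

5

If every one of the 8 were at least 6, the total would be at least 8 × 6 = 48 > 47.
Equality holds with 1 value of 5 and 7 values of 6.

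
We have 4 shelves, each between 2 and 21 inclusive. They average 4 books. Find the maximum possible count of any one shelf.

Maximizing one value means minimizing the remaining 3.
The total is 4 × 4 = 16.
The other 3 contribute at least 3 × 2 = 6, leaving at most 16 − 6 = 10.
Since 10 ≤ 21, this is achievable: one at 10 and 3 at 2.

10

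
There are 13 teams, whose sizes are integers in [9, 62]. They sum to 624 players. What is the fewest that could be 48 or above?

1

Each value short of 48 is at most 47, costing at least 62 − 47 = 15 against the maximum total of 806.
We can afford to lose at most 806 − 624 = 182, so at most ⌊182/15⌋ = 12 fall short, and at least 1 are ≥ 48.
Exactly 1 works: 1 value at 62 and 12 at 47 total 626; lower one of the high values by 2 (still ≥ 48) to hit 624.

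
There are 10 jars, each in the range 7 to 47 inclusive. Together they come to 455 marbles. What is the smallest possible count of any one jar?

32

Minimizing one value means maximizing the remaining 9.
The other 9 contribute at most 9 × 47 = 423, leaving at least 455 − 423 = 32.
Since 32 ≥ 7, this is achievable: one at 32 and 9 at 47.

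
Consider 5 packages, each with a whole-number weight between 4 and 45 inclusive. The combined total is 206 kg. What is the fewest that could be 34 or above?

4

If only k of them are at least 34, the other 5 − k are at most 33, so the total is at most k·45 + (5 − k)·33.
This must reach 206, so k·45 + (5 − k)·33 ≥ 206, giving k ≥ 4.
Exactly 4 works: 4 values at 45 and 1 at 33 total 213; lower one of the high values by 7 (still ≥ 34) to hit 206.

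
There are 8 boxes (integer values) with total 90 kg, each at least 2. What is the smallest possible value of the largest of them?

Some value must be at least ⌈90/8⌉ = 12, since 8 × 11 = 88 < 90.
Achievable: 2 of them at 12 and 6 at 11 total 90.

12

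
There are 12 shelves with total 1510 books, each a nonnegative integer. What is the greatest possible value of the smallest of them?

125

If every one of the 12 were at least 126, the total would be at least 12 × 126 = 1512 > 1510.
Equality holds with 2 values of 125 and 10 values of 126.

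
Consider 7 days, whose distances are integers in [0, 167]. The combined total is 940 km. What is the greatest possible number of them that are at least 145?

6

Suppose k of them are at least 145. Those contribute at least 145 each and the other 7 − k at least 0 each.
So the total is at least 145k + 0(7 − k) = 0 + 145k. This must be ≤ 940, giving k ≤ 6.
k = 6 is achieved by 6 values at 145 and 1 at 0, total 870; add 70 to one value (staying below 145) to reach 940.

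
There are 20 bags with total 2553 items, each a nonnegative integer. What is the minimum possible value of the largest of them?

128

Some value must be at least ⌈2553/20⌉ = 128, since 20 × 127 = 2540 < 2553.
Achievable: 13 of them at 128 and 7 at 127 total 2553.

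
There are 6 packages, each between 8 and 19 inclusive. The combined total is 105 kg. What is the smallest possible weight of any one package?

10

To make one package as small as possible, make the other 5 as large as possible.
The other 5 contribute at most 5 × 19 = 95, leaving at least 105 − 95 = 10.
Since 10 ≥ 8, this is achievable: one at 10 and 5 at 19.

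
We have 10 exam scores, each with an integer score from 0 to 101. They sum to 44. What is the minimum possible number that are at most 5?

Each value above 5 is at least 6, contributing at least 6 − 0 = 6 above the floor 0.
The sum exceeds the floor total 0 by 44, so at most ⌊44/6⌋ = 7 exceed 5, and at least 3 are ≤ 5.
Exactly 3 works: 3 values at 0 and 7 at 6 total 42; raise one of the low values by 2 (still ≤ 5) to hit 44.

3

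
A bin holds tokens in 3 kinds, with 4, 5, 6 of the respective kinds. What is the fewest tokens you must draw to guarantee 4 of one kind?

10

In the worst case you take as many as possible of each kind without reaching 4: 3 + 3 + 3 = 9.
The next one must give 4 of some kind, so 9 + 1 = 10.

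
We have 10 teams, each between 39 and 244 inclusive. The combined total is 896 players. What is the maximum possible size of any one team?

Maximizing one value means minimizing the remaining 9.
The other 9 contribute at least 9 × 39 = 351, leaving at most 896 − 351 = 545.
But each team is capped at 244, so the maximum is 244.
Achievable: one at 244 and the other 9 totalling 652, which fits since 9 × 39 ≤ 652 ≤ 9 × 244.

244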